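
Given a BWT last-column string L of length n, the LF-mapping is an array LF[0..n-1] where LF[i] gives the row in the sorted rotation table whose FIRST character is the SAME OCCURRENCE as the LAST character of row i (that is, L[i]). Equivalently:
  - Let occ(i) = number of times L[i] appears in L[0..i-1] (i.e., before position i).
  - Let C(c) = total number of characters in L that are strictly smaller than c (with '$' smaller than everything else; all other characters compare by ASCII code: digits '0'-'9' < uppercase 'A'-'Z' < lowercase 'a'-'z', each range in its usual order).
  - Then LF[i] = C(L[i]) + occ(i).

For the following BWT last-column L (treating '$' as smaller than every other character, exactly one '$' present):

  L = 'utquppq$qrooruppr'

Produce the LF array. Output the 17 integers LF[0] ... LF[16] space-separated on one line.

Char counts: '$':1, 'o':2, 'p':4, 'q':3, 'r':3, 't':1, 'u':3
C (first-col start): C('$')=0, C('o')=1, C('p')=3, C('q')=7, C('r')=10, C('t')=13, C('u')=14
L[0]='u': occ=0, LF[0]=C('u')+0=14+0=14
L[1]='t': occ=0, LF[1]=C('t')+0=13+0=13
L[2]='q': occ=0, LF[2]=C('q')+0=7+0=7
L[3]='u': occ=1, LF[3]=C('u')+1=14+1=15
L[4]='p': occ=0, LF[4]=C('p')+0=3+0=3
L[5]='p': occ=1, LF[5]=C('p')+1=3+1=4
L[6]='q': occ=1, LF[6]=C('q')+1=7+1=8
L[7]='$': occ=0, LF[7]=C('$')+0=0+0=0
L[8]='q': occ=2, LF[8]=C('q')+2=7+2=9
L[9]='r': occ=0, LF[9]=C('r')+0=10+0=10
L[10]='o': occ=0, LF[10]=C('o')+0=1+0=1
L[11]='o': occ=1, LF[11]=C('o')+1=1+1=2
L[12]='r': occ=1, LF[12]=C('r')+1=10+1=11
L[13]='u': occ=2, LF[13]=C('u')+2=14+2=16
L[14]='p': occ=2, LF[14]=C('p')+2=3+2=5
L[15]='p': occ=3, LF[15]=C('p')+3=3+3=6
L[16]='r': occ=2, LF[16]=C('r')+2=10+2=12

Answer: 14 13 7 15 3 4 8 0 9 10 1 2 11 16 5 6 12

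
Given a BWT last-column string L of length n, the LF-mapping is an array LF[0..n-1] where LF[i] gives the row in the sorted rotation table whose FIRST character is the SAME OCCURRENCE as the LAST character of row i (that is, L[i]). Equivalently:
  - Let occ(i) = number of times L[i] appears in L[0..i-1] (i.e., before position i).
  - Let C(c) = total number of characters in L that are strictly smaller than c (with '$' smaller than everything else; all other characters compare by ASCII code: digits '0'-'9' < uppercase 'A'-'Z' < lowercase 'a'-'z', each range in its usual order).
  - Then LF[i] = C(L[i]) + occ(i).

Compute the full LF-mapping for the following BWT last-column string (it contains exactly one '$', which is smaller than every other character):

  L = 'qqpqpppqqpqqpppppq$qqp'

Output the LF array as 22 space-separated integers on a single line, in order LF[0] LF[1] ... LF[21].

Answer: 12 13 1 14 2 3 4 15 16 5 17 18 6 7 8 9 10 19 0 20 21 11

Derivation:
Char counts: '$':1, 'p':11, 'q':10
C (first-col start): C('$')=0, C('p')=1, C('q')=12
L[0]='q': occ=0, LF[0]=C('q')+0=12+0=12
L[1]='q': occ=1, LF[1]=C('q')+1=12+1=13
L[2]='p': occ=0, LF[2]=C('p')+0=1+0=1
L[3]='q': occ=2, LF[3]=C('q')+2=12+2=14
L[4]='p': occ=1, LF[4]=C('p')+1=1+1=2
L[5]='p': occ=2, LF[5]=C('p')+2=1+2=3
L[6]='p': occ=3, LF[6]=C('p')+3=1+3=4
L[7]='q': occ=3, LF[7]=C('q')+3=12+3=15
L[8]='q': occ=4, LF[8]=C('q')+4=12+4=16
L[9]='p': occ=4, LF[9]=C('p')+4=1+4=5
L[10]='q': occ=5, LF[10]=C('q')+5=12+5=17
L[11]='q': occ=6, LF[11]=C('q')+6=12+6=18
L[12]='p': occ=5, LF[12]=C('p')+5=1+5=6
L[13]='p': occ=6, LF[13]=C('p')+6=1+6=7
L[14]='p': occ=7, LF[14]=C('p')+7=1+7=8
L[15]='p': occ=8, LF[15]=C('p')+8=1+8=9
L[16]='p': occ=9, LF[16]=C('p')+9=1+9=10
L[17]='q': occ=7, LF[17]=C('q')+7=12+7=19
L[18]='$': occ=0, LF[18]=C('$')+0=0+0=0
L[19]='q': occ=8, LF[19]=C('q')+8=12+8=20
L[20]='q': occ=9, LF[20]=C('q')+9=12+9=21
L[21]='p': occ=10, LF[21]=C('p')+10=1+10=11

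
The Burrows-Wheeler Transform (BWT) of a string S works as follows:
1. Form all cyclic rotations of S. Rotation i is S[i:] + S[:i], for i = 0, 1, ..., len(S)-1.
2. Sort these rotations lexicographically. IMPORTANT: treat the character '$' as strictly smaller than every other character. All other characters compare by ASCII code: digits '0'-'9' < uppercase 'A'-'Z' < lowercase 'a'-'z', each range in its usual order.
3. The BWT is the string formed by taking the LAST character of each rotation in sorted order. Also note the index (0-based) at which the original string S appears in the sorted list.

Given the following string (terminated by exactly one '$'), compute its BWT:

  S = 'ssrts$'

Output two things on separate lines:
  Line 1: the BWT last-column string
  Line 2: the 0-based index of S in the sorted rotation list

Answer: ssts$r
4

Derivation:
All 6 rotations (rotation i = S[i:]+S[:i]):
  rot[0] = ssrts$
  rot[1] = srts$s
  rot[2] = rts$ss
  rot[3] = ts$ssr
  rot[4] = s$ssrt
  rot[5] = $ssrts
Sorted (with $ < everything):
  sorted[0] = $ssrts  (last char: 's')
  sorted[1] = rts$ss  (last char: 's')
  sorted[2] = s$ssrt  (last char: 't')
  sorted[3] = srts$s  (last char: 's')
  sorted[4] = ssrts$  (last char: '$')
  sorted[5] = ts$ssr  (last char: 'r')
Last column: ssts$r
Original string S is at sorted index 4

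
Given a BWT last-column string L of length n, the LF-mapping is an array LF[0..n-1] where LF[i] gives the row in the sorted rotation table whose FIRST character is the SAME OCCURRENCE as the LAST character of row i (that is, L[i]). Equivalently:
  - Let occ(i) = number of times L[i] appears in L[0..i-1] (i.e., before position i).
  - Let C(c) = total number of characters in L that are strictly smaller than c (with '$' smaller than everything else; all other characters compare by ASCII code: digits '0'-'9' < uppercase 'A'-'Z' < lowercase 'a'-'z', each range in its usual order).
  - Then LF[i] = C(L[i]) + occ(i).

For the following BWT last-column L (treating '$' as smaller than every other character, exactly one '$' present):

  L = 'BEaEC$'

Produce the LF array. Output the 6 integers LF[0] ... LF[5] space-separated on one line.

Char counts: '$':1, 'B':1, 'C':1, 'E':2, 'a':1
C (first-col start): C('$')=0, C('B')=1, C('C')=2, C('E')=3, C('a')=5
L[0]='B': occ=0, LF[0]=C('B')+0=1+0=1
L[1]='E': occ=0, LF[1]=C('E')+0=3+0=3
L[2]='a': occ=0, LF[2]=C('a')+0=5+0=5
L[3]='E': occ=1, LF[3]=C('E')+1=3+1=4
L[4]='C': occ=0, LF[4]=C('C')+0=2+0=2
L[5]='$': occ=0, LF[5]=C('$')+0=0+0=0

Answer: 1 3 5 4 2 0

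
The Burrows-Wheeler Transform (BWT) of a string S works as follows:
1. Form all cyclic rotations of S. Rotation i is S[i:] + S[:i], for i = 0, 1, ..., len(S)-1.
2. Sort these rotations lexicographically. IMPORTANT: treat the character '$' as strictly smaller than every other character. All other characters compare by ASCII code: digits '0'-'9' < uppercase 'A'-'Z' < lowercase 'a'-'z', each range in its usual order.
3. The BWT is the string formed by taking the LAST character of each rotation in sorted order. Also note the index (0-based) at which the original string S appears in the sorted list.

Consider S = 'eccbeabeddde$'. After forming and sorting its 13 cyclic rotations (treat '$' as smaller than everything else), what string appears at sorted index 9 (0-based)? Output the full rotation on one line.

All 13 rotations (rotation i = S[i:]+S[:i]):
  rot[0] = eccbeabeddde$
  rot[1] = ccbeabeddde$e
  rot[2] = cbeabeddde$ec
  rot[3] = beabeddde$ecc
  rot[4] = eabeddde$eccb
  rot[5] = abeddde$eccbe
  rot[6] = beddde$eccbea
  rot[7] = eddde$eccbeab
  rot[8] = ddde$eccbeabe
  rot[9] = dde$eccbeabed
  rot[10] = de$eccbeabedd
  rot[11] = e$eccbeabeddd
  rot[12] = $eccbeabeddde
Sorted (with $ < everything):
  sorted[0] = $eccbeabeddde
  sorted[1] = abeddde$eccbe
  sorted[2] = beabeddde$ecc
  sorted[3] = beddde$eccbea
  sorted[4] = cbeabeddde$ec
  sorted[5] = ccbeabeddde$e
  sorted[6] = ddde$eccbeabe
  sorted[7] = dde$eccbeabed
  sorted[8] = de$eccbeabedd
  sorted[9] = e$eccbeabeddd
  sorted[10] = eabeddde$eccb
  sorted[11] = eccbeabeddde$
  sorted[12] = eddde$eccbeab
sorted[9] = e$eccbeabeddd

Answer: e$eccbeabeddd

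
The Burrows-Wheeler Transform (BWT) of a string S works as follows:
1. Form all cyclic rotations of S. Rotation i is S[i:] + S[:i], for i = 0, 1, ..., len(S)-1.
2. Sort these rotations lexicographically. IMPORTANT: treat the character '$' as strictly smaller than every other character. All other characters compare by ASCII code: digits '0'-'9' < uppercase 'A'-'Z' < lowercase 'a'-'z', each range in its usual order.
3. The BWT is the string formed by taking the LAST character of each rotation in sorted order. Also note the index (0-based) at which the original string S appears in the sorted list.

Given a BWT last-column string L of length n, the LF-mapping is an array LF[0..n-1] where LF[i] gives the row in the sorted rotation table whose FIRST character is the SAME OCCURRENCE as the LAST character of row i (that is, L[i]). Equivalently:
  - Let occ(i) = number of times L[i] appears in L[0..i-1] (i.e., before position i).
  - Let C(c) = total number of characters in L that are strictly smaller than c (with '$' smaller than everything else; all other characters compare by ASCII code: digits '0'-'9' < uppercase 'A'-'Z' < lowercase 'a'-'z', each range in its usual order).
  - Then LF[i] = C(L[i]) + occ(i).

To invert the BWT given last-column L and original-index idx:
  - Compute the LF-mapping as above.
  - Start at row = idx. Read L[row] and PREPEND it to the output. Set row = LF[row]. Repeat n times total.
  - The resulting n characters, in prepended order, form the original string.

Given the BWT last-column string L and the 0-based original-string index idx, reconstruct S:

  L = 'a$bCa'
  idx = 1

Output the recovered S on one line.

LF mapping: 2 0 4 1 3
Walk LF starting at row 1, prepending L[row]:
  step 1: row=1, L[1]='$', prepend. Next row=LF[1]=0
  step 2: row=0, L[0]='a', prepend. Next row=LF[0]=2
  step 3: row=2, L[2]='b', prepend. Next row=LF[2]=4
  step 4: row=4, L[4]='a', prepend. Next row=LF[4]=3
  step 5: row=3, L[3]='C', prepend. Next row=LF[3]=1
Reversed output: Caba$

Answer: Caba$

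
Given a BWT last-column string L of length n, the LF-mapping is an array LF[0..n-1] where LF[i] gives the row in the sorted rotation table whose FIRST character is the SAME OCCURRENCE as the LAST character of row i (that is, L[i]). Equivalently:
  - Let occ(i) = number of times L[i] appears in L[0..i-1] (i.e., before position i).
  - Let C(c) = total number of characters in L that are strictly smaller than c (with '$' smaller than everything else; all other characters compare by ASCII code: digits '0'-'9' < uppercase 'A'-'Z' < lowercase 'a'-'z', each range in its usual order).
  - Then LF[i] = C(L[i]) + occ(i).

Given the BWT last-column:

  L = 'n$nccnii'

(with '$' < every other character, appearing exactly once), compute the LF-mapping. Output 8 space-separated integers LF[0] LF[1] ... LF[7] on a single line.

Answer: 5 0 6 1 2 7 3 4

Derivation:
Char counts: '$':1, 'c':2, 'i':2, 'n':3
C (first-col start): C('$')=0, C('c')=1, C('i')=3, C('n')=5
L[0]='n': occ=0, LF[0]=C('n')+0=5+0=5
L[1]='$': occ=0, LF[1]=C('$')+0=0+0=0
L[2]='n': occ=1, LF[2]=C('n')+1=5+1=6
L[3]='c': occ=0, LF[3]=C('c')+0=1+0=1
L[4]='c': occ=1, LF[4]=C('c')+1=1+1=2
L[5]='n': occ=2, LF[5]=C('n')+2=5+2=7
L[6]='i': occ=0, LF[6]=C('i')+0=3+0=3
L[7]='i': occ=1, LF[7]=C('i')+1=3+1=4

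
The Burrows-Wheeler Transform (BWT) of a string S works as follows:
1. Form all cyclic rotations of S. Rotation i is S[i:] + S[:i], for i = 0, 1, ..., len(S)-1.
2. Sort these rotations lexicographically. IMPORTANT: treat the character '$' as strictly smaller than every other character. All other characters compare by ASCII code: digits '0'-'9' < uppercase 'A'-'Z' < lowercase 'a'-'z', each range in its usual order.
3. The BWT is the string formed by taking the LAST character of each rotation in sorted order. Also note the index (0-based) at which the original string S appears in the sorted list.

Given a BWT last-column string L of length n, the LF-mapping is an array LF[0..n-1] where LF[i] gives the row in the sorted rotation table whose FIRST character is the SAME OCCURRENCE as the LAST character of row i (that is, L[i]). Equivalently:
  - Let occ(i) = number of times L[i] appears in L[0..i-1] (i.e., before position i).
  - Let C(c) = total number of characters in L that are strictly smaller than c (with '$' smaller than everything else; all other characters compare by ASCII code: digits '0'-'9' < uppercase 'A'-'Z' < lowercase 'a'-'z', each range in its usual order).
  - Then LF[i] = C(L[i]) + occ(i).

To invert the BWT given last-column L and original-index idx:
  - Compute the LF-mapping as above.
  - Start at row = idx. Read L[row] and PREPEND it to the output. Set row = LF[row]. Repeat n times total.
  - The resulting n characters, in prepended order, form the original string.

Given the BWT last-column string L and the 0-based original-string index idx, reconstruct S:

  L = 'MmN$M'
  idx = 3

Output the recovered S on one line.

Answer: NMmM$

Derivation:
LF mapping: 1 4 3 0 2
Walk LF starting at row 3, prepending L[row]:
  step 1: row=3, L[3]='$', prepend. Next row=LF[3]=0
  step 2: row=0, L[0]='M', prepend. Next row=LF[0]=1
  step 3: row=1, L[1]='m', prepend. Next row=LF[1]=4
  step 4: row=4, L[4]='M', prepend. Next row=LF[4]=2
  step 5: row=2, L[2]='N', prepend. Next row=LF[2]=3
Reversed output: NMmM$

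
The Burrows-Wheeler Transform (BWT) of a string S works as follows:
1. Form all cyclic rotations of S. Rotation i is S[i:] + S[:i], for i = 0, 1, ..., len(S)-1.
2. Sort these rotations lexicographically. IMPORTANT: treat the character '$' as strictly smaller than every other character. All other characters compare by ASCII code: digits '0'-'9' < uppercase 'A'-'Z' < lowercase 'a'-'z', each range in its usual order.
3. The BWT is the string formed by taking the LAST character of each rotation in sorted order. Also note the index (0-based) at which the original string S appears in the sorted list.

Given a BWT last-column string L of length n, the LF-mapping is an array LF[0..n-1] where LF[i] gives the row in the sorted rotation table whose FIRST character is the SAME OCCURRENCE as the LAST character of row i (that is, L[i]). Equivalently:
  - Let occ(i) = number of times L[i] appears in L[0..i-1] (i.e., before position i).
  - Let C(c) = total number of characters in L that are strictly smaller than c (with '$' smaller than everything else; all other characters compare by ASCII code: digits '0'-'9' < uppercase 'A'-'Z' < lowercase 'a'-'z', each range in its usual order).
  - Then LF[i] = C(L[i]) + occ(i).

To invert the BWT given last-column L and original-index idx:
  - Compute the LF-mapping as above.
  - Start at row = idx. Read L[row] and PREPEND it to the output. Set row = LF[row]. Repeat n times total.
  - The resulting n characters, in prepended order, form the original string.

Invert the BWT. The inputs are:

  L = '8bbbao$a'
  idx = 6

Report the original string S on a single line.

Answer: baobab8$

Derivation:
LF mapping: 1 4 5 6 2 7 0 3
Walk LF starting at row 6, prepending L[row]:
  step 1: row=6, L[6]='$', prepend. Next row=LF[6]=0
  step 2: row=0, L[0]='8', prepend. Next row=LF[0]=1
  step 3: row=1, L[1]='b', prepend. Next row=LF[1]=4
  step 4: row=4, L[4]='a', prepend. Next row=LF[4]=2
  step 5: row=2, L[2]='b', prepend. Next row=LF[2]=5
  step 6: row=5, L[5]='o', prepend. Next row=LF[5]=7
  step 7: row=7, L[7]='a', prepend. Next row=LF[7]=3
  step 8: row=3, L[3]='b', prepend. Next row=LF[3]=6
Reversed output: baobab8$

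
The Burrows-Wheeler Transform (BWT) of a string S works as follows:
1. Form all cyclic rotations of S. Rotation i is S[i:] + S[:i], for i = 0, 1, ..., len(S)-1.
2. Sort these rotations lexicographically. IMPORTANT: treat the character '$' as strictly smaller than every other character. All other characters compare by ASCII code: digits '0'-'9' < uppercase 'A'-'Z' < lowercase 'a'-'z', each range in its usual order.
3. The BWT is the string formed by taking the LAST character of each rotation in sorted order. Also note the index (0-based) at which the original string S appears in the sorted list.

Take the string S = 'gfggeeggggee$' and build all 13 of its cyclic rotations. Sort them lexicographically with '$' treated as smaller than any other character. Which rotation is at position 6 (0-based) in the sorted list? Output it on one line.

Answer: gee$gfggeeggg

Derivation:
All 13 rotations (rotation i = S[i:]+S[:i]):
  rot[0] = gfggeeggggee$
  rot[1] = fggeeggggee$g
  rot[2] = ggeeggggee$gf
  rot[3] = geeggggee$gfg
  rot[4] = eeggggee$gfgg
  rot[5] = eggggee$gfgge
  rot[6] = ggggee$gfggee
  rot[7] = gggee$gfggeeg
  rot[8] = ggee$gfggeegg
  rot[9] = gee$gfggeeggg
  rot[10] = ee$gfggeegggg
  rot[11] = e$gfggeegggge
  rot[12] = $gfggeeggggee
Sorted (with $ < everything):
  sorted[0] = $gfggeeggggee
  sorted[1] = e$gfggeegggge
  sorted[2] = ee$gfggeegggg
  sorted[3] = eeggggee$gfgg
  sorted[4] = eggggee$gfgge
  sorted[5] = fggeeggggee$g
  sorted[6] = gee$gfggeeggg
  sorted[7] = geeggggee$gfg
  sorted[8] = gfggeeggggee$
  sorted[9] = ggee$gfggeegg
  sorted[10] = ggeeggggee$gf
  sorted[11] = gggee$gfggeeg
  sorted[12] = ggggee$gfggee
sorted[6] = gee$gfggeeggg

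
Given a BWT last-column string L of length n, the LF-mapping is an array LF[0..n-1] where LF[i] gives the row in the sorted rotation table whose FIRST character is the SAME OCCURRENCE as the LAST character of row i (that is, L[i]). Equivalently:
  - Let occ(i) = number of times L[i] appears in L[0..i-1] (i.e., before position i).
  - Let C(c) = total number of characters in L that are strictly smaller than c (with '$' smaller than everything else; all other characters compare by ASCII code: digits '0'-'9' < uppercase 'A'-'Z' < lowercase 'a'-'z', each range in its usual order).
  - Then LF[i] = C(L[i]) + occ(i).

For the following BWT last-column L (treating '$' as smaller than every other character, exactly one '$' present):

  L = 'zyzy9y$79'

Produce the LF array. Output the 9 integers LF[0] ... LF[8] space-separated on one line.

Answer: 7 4 8 5 2 6 0 1 3

Derivation:
Char counts: '$':1, '7':1, '9':2, 'y':3, 'z':2
C (first-col start): C('$')=0, C('7')=1, C('9')=2, C('y')=4, C('z')=7
L[0]='z': occ=0, LF[0]=C('z')+0=7+0=7
L[1]='y': occ=0, LF[1]=C('y')+0=4+0=4
L[2]='z': occ=1, LF[2]=C('z')+1=7+1=8
L[3]='y': occ=1, LF[3]=C('y')+1=4+1=5
L[4]='9': occ=0, LF[4]=C('9')+0=2+0=2
L[5]='y': occ=2, LF[5]=C('y')+2=4+2=6
L[6]='$': occ=0, LF[6]=C('$')+0=0+0=0
L[7]='7': occ=0, LF[7]=C('7')+0=1+0=1
L[8]='9': occ=1, LF[8]=C('9')+1=2+1=3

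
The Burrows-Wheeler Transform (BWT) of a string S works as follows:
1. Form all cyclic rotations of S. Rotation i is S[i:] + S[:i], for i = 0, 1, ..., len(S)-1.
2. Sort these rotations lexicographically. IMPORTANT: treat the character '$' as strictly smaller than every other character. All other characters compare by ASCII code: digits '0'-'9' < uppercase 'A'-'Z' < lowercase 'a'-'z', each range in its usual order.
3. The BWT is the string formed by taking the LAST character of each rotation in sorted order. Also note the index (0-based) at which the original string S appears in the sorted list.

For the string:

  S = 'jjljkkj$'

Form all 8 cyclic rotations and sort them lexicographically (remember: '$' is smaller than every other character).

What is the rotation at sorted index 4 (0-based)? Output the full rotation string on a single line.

Answer: jljkkj$j

Derivation:
All 8 rotations (rotation i = S[i:]+S[:i]):
  rot[0] = jjljkkj$
  rot[1] = jljkkj$j
  rot[2] = ljkkj$jj
  rot[3] = jkkj$jjl
  rot[4] = kkj$jjlj
  rot[5] = kj$jjljk
  rot[6] = j$jjljkk
  rot[7] = $jjljkkj
Sorted (with $ < everything):
  sorted[0] = $jjljkkj
  sorted[1] = j$jjljkk
  sorted[2] = jjljkkj$
  sorted[3] = jkkj$jjl
  sorted[4] = jljkkj$j
  sorted[5] = kj$jjljk
  sorted[6] = kkj$jjlj
  sorted[7] = ljkkj$jj
sorted[4] = jljkkj$j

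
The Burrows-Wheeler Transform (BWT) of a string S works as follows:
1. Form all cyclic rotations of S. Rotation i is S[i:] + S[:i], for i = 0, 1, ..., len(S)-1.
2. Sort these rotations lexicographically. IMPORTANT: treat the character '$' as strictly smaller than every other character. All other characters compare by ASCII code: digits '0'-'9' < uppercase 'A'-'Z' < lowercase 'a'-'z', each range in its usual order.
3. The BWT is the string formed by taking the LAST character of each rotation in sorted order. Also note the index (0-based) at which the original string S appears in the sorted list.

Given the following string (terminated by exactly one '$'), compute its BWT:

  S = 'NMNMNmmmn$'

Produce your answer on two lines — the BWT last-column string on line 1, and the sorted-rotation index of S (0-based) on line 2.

Answer: nNN$MMNmmm
3

Derivation:
All 10 rotations (rotation i = S[i:]+S[:i]):
  rot[0] = NMNMNmmmn$
  rot[1] = MNMNmmmn$N
  rot[2] = NMNmmmn$NM
  rot[3] = MNmmmn$NMN
  rot[4] = Nmmmn$NMNM
  rot[5] = mmmn$NMNMN
  rot[6] = mmn$NMNMNm
  rot[7] = mn$NMNMNmm
  rot[8] = n$NMNMNmmm
  rot[9] = $NMNMNmmmn
Sorted (with $ < everything):
  sorted[0] = $NMNMNmmmn  (last char: 'n')
  sorted[1] = MNMNmmmn$N  (last char: 'N')
  sorted[2] = MNmmmn$NMN  (last char: 'N')
  sorted[3] = NMNMNmmmn$  (last char: '$')
  sorted[4] = NMNmmmn$NM  (last char: 'M')
  sorted[5] = Nmmmn$NMNM  (last char: 'M')
  sorted[6] = mmmn$NMNMN  (last char: 'N')
  sorted[7] = mmn$NMNMNm  (last char: 'm')
  sorted[8] = mn$NMNMNmm  (last char: 'm')
  sorted[9] = n$NMNMNmmm  (last char: 'm')
Last column: nNN$MMNmmm
Original string S is at sorted index 3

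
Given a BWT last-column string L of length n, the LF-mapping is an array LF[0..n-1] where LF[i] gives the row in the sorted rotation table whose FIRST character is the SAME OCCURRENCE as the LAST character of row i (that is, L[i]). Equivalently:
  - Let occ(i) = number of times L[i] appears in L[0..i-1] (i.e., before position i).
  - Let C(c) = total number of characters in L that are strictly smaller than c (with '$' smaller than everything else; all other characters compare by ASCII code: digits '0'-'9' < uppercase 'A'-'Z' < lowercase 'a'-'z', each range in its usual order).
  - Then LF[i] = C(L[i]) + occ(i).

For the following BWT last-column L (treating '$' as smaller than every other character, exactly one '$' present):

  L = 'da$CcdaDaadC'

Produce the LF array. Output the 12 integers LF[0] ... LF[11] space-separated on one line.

Answer: 9 4 0 1 8 10 5 3 6 7 11 2

Derivation:
Char counts: '$':1, 'C':2, 'D':1, 'a':4, 'c':1, 'd':3
C (first-col start): C('$')=0, C('C')=1, C('D')=3, C('a')=4, C('c')=8, C('d')=9
L[0]='d': occ=0, LF[0]=C('d')+0=9+0=9
L[1]='a': occ=0, LF[1]=C('a')+0=4+0=4
L[2]='$': occ=0, LF[2]=C('$')+0=0+0=0
L[3]='C': occ=0, LF[3]=C('C')+0=1+0=1
L[4]='c': occ=0, LF[4]=C('c')+0=8+0=8
L[5]='d': occ=1, LF[5]=C('d')+1=9+1=10
L[6]='a': occ=1, LF[6]=C('a')+1=4+1=5
L[7]='D': occ=0, LF[7]=C('D')+0=3+0=3
L[8]='a': occ=2, LF[8]=C('a')+2=4+2=6
L[9]='a': occ=3, LF[9]=C('a')+3=4+3=7
L[10]='d': occ=2, LF[10]=C('d')+2=9+2=11
L[11]='C': occ=1, LF[11]=C('C')+1=1+1=2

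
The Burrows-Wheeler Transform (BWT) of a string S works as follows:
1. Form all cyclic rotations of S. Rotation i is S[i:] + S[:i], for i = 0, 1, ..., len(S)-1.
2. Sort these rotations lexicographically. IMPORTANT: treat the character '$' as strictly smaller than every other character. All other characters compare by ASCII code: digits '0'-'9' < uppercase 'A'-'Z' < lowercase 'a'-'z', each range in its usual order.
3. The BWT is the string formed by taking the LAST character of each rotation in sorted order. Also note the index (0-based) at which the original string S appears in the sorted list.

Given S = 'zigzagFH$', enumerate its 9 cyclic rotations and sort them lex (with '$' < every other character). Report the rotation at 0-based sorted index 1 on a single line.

All 9 rotations (rotation i = S[i:]+S[:i]):
  rot[0] = zigzagFH$
  rot[1] = igzagFH$z
  rot[2] = gzagFH$zi
  rot[3] = zagFH$zig
  rot[4] = agFH$zigz
  rot[5] = gFH$zigza
  rot[6] = FH$zigzag
  rot[7] = H$zigzagF
  rot[8] = $zigzagFH
Sorted (with $ < everything):
  sorted[0] = $zigzagFH
  sorted[1] = FH$zigzag
  sorted[2] = H$zigzagF
  sorted[3] = agFH$zigz
  sorted[4] = gFH$zigza
  sorted[5] = gzagFH$zi
  sorted[6] = igzagFH$z
  sorted[7] = zagFH$zig
  sorted[8] = zigzagFH$
sorted[1] = FH$zigzag

Answer: FH$zigzag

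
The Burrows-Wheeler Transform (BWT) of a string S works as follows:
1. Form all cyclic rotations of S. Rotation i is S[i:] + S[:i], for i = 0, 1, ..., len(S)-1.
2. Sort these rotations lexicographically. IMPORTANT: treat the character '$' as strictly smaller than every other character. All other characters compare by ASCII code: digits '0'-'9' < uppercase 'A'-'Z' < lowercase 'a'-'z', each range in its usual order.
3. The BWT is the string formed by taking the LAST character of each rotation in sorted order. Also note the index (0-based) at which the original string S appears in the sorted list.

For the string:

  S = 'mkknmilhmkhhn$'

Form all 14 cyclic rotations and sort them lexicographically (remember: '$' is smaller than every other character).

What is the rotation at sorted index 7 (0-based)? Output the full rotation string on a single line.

Answer: knmilhmkhhn$mk

Derivation:
All 14 rotations (rotation i = S[i:]+S[:i]):
  rot[0] = mkknmilhmkhhn$
  rot[1] = kknmilhmkhhn$m
  rot[2] = knmilhmkhhn$mk
  rot[3] = nmilhmkhhn$mkk
  rot[4] = milhmkhhn$mkkn
  rot[5] = ilhmkhhn$mkknm
  rot[6] = lhmkhhn$mkknmi
  rot[7] = hmkhhn$mkknmil
  rot[8] = mkhhn$mkknmilh
  rot[9] = khhn$mkknmilhm
  rot[10] = hhn$mkknmilhmk
  rot[11] = hn$mkknmilhmkh
  rot[12] = n$mkknmilhmkhh
  rot[13] = $mkknmilhmkhhn
Sorted (with $ < everything):
  sorted[0] = $mkknmilhmkhhn
  sorted[1] = hhn$mkknmilhmk
  sorted[2] = hmkhhn$mkknmil
  sorted[3] = hn$mkknmilhmkh
  sorted[4] = ilhmkhhn$mkknm
  sorted[5] = khhn$mkknmilhm
  sorted[6] = kknmilhmkhhn$m
  sorted[7] = knmilhmkhhn$mk
  sorted[8] = lhmkhhn$mkknmi
  sorted[9] = milhmkhhn$mkkn
  sorted[10] = mkhhn$mkknmilh
  sorted[11] = mkknmilhmkhhn$
  sorted[12] = n$mkknmilhmkhh
  sorted[13] = nmilhmkhhn$mkk
sorted[7] = knmilhmkhhn$mk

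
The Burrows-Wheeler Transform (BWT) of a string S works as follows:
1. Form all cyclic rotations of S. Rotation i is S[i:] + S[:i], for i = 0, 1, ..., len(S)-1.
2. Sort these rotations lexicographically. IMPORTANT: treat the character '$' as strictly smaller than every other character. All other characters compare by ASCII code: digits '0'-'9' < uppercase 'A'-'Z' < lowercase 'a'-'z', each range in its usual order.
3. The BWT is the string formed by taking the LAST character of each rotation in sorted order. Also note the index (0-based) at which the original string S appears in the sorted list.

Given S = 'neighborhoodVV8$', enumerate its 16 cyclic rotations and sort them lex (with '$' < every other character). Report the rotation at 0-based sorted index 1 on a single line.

Answer: 8$neighborhoodVV

Derivation:
All 16 rotations (rotation i = S[i:]+S[:i]):
  rot[0] = neighborhoodVV8$
  rot[1] = eighborhoodVV8$n
  rot[2] = ighborhoodVV8$ne
  rot[3] = ghborhoodVV8$nei
  rot[4] = hborhoodVV8$neig
  rot[5] = borhoodVV8$neigh
  rot[6] = orhoodVV8$neighb
  rot[7] = rhoodVV8$neighbo
  rot[8] = hoodVV8$neighbor
  rot[9] = oodVV8$neighborh
  rot[10] = odVV8$neighborho
  rot[11] = dVV8$neighborhoo
  rot[12] = VV8$neighborhood
  rot[13] = V8$neighborhoodV
  rot[14] = 8$neighborhoodVV
  rot[15] = $neighborhoodVV8
Sorted (with $ < everything):
  sorted[0] = $neighborhoodVV8
  sorted[1] = 8$neighborhoodVV
  sorted[2] = V8$neighborhoodV
  sorted[3] = VV8$neighborhood
  sorted[4] = borhoodVV8$neigh
  sorted[5] = dVV8$neighborhoo
  sorted[6] = eighborhoodVV8$n
  sorted[7] = ghborhoodVV8$nei
  sorted[8] = hborhoodVV8$neig
  sorted[9] = hoodVV8$neighbor
  sorted[10] = ighborhoodVV8$ne
  sorted[11] = neighborhoodVV8$
  sorted[12] = odVV8$neighborho
  sorted[13] = oodVV8$neighborh
  sorted[14] = orhoodVV8$neighb
  sorted[15] = rhoodVV8$neighbo
sorted[1] = 8$neighborhoodVV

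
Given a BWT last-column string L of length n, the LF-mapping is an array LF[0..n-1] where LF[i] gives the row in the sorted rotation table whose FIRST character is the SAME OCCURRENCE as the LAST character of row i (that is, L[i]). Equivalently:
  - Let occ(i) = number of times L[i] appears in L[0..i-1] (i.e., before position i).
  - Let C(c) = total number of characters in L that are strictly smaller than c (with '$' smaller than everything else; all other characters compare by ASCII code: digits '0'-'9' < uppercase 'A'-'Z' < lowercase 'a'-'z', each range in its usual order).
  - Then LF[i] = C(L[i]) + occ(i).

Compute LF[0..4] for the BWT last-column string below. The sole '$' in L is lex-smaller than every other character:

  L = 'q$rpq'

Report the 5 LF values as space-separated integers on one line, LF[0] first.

Char counts: '$':1, 'p':1, 'q':2, 'r':1
C (first-col start): C('$')=0, C('p')=1, C('q')=2, C('r')=4
L[0]='q': occ=0, LF[0]=C('q')+0=2+0=2
L[1]='$': occ=0, LF[1]=C('$')+0=0+0=0
L[2]='r': occ=0, LF[2]=C('r')+0=4+0=4
L[3]='p': occ=0, LF[3]=C('p')+0=1+0=1
L[4]='q': occ=1, LF[4]=C('q')+1=2+1=3

Answer: 2 0 4 1 3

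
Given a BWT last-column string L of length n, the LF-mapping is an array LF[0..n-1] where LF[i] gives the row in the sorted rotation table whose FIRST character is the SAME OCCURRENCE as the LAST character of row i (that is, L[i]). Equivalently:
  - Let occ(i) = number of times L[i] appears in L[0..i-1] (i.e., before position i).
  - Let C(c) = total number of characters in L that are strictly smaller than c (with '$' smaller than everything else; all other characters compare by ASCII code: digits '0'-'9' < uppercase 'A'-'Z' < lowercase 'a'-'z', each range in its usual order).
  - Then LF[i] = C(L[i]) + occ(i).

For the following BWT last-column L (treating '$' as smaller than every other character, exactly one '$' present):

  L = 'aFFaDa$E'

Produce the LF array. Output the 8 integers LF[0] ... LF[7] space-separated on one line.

Answer: 5 3 4 6 1 7 0 2

Derivation:
Char counts: '$':1, 'D':1, 'E':1, 'F':2, 'a':3
C (first-col start): C('$')=0, C('D')=1, C('E')=2, C('F')=3, C('a')=5
L[0]='a': occ=0, LF[0]=C('a')+0=5+0=5
L[1]='F': occ=0, LF[1]=C('F')+0=3+0=3
L[2]='F': occ=1, LF[2]=C('F')+1=3+1=4
L[3]='a': occ=1, LF[3]=C('a')+1=5+1=6
L[4]='D': occ=0, LF[4]=C('D')+0=1+0=1
L[5]='a': occ=2, LF[5]=C('a')+2=5+2=7
L[6]='$': occ=0, LF[6]=C('$')+0=0+0=0
L[7]='E': occ=0, LF[7]=C('E')+0=2+0=2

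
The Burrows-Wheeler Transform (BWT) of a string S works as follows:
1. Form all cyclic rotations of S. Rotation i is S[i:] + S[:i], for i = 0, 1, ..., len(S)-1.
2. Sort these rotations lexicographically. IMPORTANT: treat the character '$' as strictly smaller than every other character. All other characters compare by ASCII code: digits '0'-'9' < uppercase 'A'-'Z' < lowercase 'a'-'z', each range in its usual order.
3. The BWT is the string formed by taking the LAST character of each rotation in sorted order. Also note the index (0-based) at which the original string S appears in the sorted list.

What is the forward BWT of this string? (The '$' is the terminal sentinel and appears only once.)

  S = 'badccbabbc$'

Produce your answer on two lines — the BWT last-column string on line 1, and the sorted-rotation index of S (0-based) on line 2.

All 11 rotations (rotation i = S[i:]+S[:i]):
  rot[0] = badccbabbc$
  rot[1] = adccbabbc$b
  rot[2] = dccbabbc$ba
  rot[3] = ccbabbc$bad
  rot[4] = cbabbc$badc
  rot[5] = babbc$badcc
  rot[6] = abbc$badccb
  rot[7] = bbc$badccba
  rot[8] = bc$badccbab
  rot[9] = c$badccbabb
  rot[10] = $badccbabbc
Sorted (with $ < everything):
  sorted[0] = $badccbabbc  (last char: 'c')
  sorted[1] = abbc$badccb  (last char: 'b')
  sorted[2] = adccbabbc$b  (last char: 'b')
  sorted[3] = babbc$badcc  (last char: 'c')
  sorted[4] = badccbabbc$  (last char: '$')
  sorted[5] = bbc$badccba  (last char: 'a')
  sorted[6] = bc$badccbab  (last char: 'b')
  sorted[7] = c$badccbabb  (last char: 'b')
  sorted[8] = cbabbc$badc  (last char: 'c')
  sorted[9] = ccbabbc$bad  (last char: 'd')
  sorted[10] = dccbabbc$ba  (last char: 'a')
Last column: cbbc$abbcda
Original string S is at sorted index 4

Answer: cbbc$abbcda
4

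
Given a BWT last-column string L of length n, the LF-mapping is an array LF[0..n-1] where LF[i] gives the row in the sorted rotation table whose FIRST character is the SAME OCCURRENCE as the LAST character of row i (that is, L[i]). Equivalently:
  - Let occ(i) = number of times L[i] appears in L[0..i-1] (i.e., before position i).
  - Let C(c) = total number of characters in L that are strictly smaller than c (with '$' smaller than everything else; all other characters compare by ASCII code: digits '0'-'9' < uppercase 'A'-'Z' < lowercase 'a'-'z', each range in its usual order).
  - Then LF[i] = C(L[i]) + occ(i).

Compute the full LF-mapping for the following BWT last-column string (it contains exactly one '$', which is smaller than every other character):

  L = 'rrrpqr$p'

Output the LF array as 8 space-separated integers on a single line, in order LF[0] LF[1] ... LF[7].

Char counts: '$':1, 'p':2, 'q':1, 'r':4
C (first-col start): C('$')=0, C('p')=1, C('q')=3, C('r')=4
L[0]='r': occ=0, LF[0]=C('r')+0=4+0=4
L[1]='r': occ=1, LF[1]=C('r')+1=4+1=5
L[2]='r': occ=2, LF[2]=C('r')+2=4+2=6
L[3]='p': occ=0, LF[3]=C('p')+0=1+0=1
L[4]='q': occ=0, LF[4]=C('q')+0=3+0=3
L[5]='r': occ=3, LF[5]=C('r')+3=4+3=7
L[6]='$': occ=0, LF[6]=C('$')+0=0+0=0
L[7]='p': occ=1, LF[7]=C('p')+1=1+1=2

Answer: 4 5 6 1 3 7 0 2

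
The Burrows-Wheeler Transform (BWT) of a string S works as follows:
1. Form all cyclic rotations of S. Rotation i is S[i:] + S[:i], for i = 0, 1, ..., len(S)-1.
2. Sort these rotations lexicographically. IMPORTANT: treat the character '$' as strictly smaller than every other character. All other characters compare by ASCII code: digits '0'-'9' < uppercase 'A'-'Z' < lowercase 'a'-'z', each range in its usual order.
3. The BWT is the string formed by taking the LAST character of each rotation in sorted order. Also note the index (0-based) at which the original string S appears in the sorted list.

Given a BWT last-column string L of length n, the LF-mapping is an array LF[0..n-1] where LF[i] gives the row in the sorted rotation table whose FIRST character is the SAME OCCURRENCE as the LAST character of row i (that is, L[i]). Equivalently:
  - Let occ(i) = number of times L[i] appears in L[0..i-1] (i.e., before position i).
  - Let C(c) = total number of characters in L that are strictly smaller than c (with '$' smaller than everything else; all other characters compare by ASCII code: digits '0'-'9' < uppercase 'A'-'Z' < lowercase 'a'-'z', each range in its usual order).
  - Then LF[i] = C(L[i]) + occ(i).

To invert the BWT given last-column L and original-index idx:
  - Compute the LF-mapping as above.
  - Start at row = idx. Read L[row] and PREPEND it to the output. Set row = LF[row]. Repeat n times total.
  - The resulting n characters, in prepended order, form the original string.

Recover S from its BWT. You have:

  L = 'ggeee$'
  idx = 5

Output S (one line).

Answer: geeeg$

Derivation:
LF mapping: 4 5 1 2 3 0
Walk LF starting at row 5, prepending L[row]:
  step 1: row=5, L[5]='$', prepend. Next row=LF[5]=0
  step 2: row=0, L[0]='g', prepend. Next row=LF[0]=4
  step 3: row=4, L[4]='e', prepend. Next row=LF[4]=3
  step 4: row=3, L[3]='e', prepend. Next row=LF[3]=2
  step 5: row=2, L[2]='e', prepend. Next row=LF[2]=1
  step 6: row=1, L[1]='g', prepend. Next row=LF[1]=5
Reversed output: geeeg$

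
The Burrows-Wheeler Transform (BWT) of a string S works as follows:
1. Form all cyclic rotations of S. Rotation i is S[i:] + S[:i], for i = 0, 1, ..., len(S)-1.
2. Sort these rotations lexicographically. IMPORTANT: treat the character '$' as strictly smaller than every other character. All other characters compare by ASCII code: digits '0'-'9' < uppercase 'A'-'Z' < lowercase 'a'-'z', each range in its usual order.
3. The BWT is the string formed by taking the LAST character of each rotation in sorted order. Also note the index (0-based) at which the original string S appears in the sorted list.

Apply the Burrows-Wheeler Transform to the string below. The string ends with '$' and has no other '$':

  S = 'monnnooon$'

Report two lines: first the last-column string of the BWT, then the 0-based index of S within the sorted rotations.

All 10 rotations (rotation i = S[i:]+S[:i]):
  rot[0] = monnnooon$
  rot[1] = onnnooon$m
  rot[2] = nnnooon$mo
  rot[3] = nnooon$mon
  rot[4] = nooon$monn
  rot[5] = ooon$monnn
  rot[6] = oon$monnno
  rot[7] = on$monnnoo
  rot[8] = n$monnnooo
  rot[9] = $monnnooon
Sorted (with $ < everything):
  sorted[0] = $monnnooon  (last char: 'n')
  sorted[1] = monnnooon$  (last char: '$')
  sorted[2] = n$monnnooo  (last char: 'o')
  sorted[3] = nnnooon$mo  (last char: 'o')
  sorted[4] = nnooon$mon  (last char: 'n')
  sorted[5] = nooon$monn  (last char: 'n')
  sorted[6] = on$monnnoo  (last char: 'o')
  sorted[7] = onnnooon$m  (last char: 'm')
  sorted[8] = oon$monnno  (last char: 'o')
  sorted[9] = ooon$monnn  (last char: 'n')
Last column: n$oonnomon
Original string S is at sorted index 1

Answer: n$oonnomon
1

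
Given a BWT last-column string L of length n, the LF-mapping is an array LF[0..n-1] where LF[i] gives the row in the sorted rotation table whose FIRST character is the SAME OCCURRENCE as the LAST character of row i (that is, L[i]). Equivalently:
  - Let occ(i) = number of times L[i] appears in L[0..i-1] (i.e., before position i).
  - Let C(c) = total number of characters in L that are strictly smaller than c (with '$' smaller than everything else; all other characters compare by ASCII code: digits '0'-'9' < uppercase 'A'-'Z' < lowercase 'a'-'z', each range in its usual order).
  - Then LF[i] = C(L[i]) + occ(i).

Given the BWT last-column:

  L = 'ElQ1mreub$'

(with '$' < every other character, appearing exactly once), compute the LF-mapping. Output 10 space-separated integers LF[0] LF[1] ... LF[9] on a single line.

Answer: 2 6 3 1 7 8 5 9 4 0

Derivation:
Char counts: '$':1, '1':1, 'E':1, 'Q':1, 'b':1, 'e':1, 'l':1, 'm':1, 'r':1, 'u':1
C (first-col start): C('$')=0, C('1')=1, C('E')=2, C('Q')=3, C('b')=4, C('e')=5, C('l')=6, C('m')=7, C('r')=8, C('u')=9
L[0]='E': occ=0, LF[0]=C('E')+0=2+0=2
L[1]='l': occ=0, LF[1]=C('l')+0=6+0=6
L[2]='Q': occ=0, LF[2]=C('Q')+0=3+0=3
L[3]='1': occ=0, LF[3]=C('1')+0=1+0=1
L[4]='m': occ=0, LF[4]=C('m')+0=7+0=7
L[5]='r': occ=0, LF[5]=C('r')+0=8+0=8
L[6]='e': occ=0, LF[6]=C('e')+0=5+0=5
L[7]='u': occ=0, LF[7]=C('u')+0=9+0=9
L[8]='b': occ=0, LF[8]=C('b')+0=4+0=4
L[9]='$': occ=0, LF[9]=C('$')+0=0+0=0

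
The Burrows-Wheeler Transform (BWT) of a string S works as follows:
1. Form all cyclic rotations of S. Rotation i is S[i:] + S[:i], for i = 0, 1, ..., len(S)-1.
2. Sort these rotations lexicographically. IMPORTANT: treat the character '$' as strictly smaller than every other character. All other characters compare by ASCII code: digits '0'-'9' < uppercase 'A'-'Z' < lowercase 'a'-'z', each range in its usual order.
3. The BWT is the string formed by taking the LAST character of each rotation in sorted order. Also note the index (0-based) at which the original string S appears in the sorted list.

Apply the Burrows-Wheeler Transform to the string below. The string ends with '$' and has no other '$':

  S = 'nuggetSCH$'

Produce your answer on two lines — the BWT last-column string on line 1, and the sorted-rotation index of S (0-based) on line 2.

Answer: HSCtggu$en
7

Derivation:
All 10 rotations (rotation i = S[i:]+S[:i]):
  rot[0] = nuggetSCH$
  rot[1] = uggetSCH$n
  rot[2] = ggetSCH$nu
  rot[3] = getSCH$nug
  rot[4] = etSCH$nugg
  rot[5] = tSCH$nugge
  rot[6] = SCH$nugget
  rot[7] = CH$nuggetS
  rot[8] = H$nuggetSC
  rot[9] = $nuggetSCH
Sorted (with $ < everything):
  sorted[0] = $nuggetSCH  (last char: 'H')
  sorted[1] = CH$nuggetS  (last char: 'S')
  sorted[2] = H$nuggetSC  (last char: 'C')
  sorted[3] = SCH$nugget  (last char: 't')
  sorted[4] = etSCH$nugg  (last char: 'g')
  sorted[5] = getSCH$nug  (last char: 'g')
  sorted[6] = ggetSCH$nu  (last char: 'u')
  sorted[7] = nuggetSCH$  (last char: '$')
  sorted[8] = tSCH$nugge  (last char: 'e')
  sorted[9] = uggetSCH$n  (last char: 'n')
Last column: HSCtggu$en
Original string S is at sorted index 7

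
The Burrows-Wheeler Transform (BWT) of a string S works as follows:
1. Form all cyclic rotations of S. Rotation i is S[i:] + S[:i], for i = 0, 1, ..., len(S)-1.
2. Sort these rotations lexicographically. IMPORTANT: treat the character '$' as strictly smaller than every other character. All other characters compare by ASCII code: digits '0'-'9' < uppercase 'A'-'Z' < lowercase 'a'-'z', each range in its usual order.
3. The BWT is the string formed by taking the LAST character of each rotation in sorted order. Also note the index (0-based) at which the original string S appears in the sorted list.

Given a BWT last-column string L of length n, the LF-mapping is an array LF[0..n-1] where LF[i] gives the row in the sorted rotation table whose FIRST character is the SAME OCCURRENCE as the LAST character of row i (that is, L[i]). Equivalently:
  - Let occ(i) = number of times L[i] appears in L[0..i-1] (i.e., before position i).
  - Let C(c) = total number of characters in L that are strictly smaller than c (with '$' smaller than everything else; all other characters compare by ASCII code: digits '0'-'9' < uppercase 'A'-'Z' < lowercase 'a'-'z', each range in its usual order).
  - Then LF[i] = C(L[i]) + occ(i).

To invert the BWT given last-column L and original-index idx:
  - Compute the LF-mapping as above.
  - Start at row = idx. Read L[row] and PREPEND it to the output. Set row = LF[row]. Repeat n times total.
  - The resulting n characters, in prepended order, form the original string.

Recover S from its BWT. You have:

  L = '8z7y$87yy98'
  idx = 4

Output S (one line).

Answer: 88z779yyy8$

Derivation:
LF mapping: 3 10 1 7 0 4 2 8 9 6 5
Walk LF starting at row 4, prepending L[row]:
  step 1: row=4, L[4]='$', prepend. Next row=LF[4]=0
  step 2: row=0, L[0]='8', prepend. Next row=LF[0]=3
  step 3: row=3, L[3]='y', prepend. Next row=LF[3]=7
  step 4: row=7, L[7]='y', prepend. Next row=LF[7]=8
  step 5: row=8, L[8]='y', prepend. Next row=LF[8]=9
  step 6: row=9, L[9]='9', prepend. Next row=LF[9]=6
  step 7: row=6, L[6]='7', prepend. Next row=LF[6]=2
  step 8: row=2, L[2]='7', prepend. Next row=LF[2]=1
  step 9: row=1, L[1]='z', prepend. Next row=LF[1]=10
  step 10: row=10, L[10]='8', prepend. Next row=LF[10]=5
  step 11: row=5, L[5]='8', prepend. Next row=LF[5]=4
Reversed output: 88z779yyy8$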